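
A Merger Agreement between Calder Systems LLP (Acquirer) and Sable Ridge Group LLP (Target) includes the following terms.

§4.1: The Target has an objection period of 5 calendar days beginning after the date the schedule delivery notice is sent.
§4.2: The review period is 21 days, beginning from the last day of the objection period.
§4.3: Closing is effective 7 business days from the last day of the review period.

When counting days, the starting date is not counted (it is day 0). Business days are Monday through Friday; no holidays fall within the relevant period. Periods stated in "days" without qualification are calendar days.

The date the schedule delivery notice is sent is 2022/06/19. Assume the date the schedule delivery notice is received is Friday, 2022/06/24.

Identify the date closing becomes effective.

The last day of the objection period: 2022/06/19 + 5 days = 2022/06/24.
Adding 21 calendar days to 2022/06/24 gives 2022/07/15, which is the last day of the review period.
The date closing becomes effective: 7 business days after Friday, 2022/07/15, skipping weekends — Jul 18, Jul 19, Jul 20, Jul 21, Jul 22, Jul 25, Jul 26 — lands on Tuesday, 2022/07/26.

2022/07/26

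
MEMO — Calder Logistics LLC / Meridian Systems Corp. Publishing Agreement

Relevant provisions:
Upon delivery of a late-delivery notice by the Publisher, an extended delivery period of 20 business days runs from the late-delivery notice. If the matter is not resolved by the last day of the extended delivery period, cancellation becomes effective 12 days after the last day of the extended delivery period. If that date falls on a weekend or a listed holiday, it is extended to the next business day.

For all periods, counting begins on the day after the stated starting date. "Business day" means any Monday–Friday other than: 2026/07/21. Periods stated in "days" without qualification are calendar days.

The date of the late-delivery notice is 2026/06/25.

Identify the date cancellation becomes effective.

From Thursday, 2026/06/25, 20 business days (Jun 26, Jun 29, Jun 30, Jul 1, …, Jul 22, Jul 23, Jul 24, skipping weekends and the listed holiday on Jul 21) brings us to Friday, 2026/07/24, which is the last day of the extended delivery period.
Adding 12 calendar days to 2026/07/24 gives 2026/08/05, which is the date cancellation becomes effective. 2026/08/05 is a Wednesday and is not a listed holiday, so no roll-forward applies.

2026/08/05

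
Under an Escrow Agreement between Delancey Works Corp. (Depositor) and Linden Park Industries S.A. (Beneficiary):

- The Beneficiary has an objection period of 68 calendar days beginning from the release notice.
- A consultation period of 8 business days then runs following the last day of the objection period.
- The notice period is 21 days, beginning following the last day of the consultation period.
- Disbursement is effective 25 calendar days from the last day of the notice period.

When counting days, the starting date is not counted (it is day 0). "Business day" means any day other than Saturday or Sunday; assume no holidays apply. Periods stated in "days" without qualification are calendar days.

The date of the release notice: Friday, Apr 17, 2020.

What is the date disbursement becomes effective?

Aug 21, 2020

The last day of the objection period: 68 calendar days after Apr 17, 2020 is Jun 24, 2020.
From Wednesday, Jun 24, 2020, 8 business days (Jun 25, Jun 26, Jun 29, Jun 30, Jul 1, Jul 2, Jul 3, Jul 6, skipping weekends) brings us to Monday, Jul 6, 2020, which is the last day of the consultation period.
The last day of the notice period: 21 calendar days after Jul 6, 2020 is Jul 27, 2020.
The date disbursement becomes effective: 25 calendar days after Jul 27, 2020 is Aug 21, 2020.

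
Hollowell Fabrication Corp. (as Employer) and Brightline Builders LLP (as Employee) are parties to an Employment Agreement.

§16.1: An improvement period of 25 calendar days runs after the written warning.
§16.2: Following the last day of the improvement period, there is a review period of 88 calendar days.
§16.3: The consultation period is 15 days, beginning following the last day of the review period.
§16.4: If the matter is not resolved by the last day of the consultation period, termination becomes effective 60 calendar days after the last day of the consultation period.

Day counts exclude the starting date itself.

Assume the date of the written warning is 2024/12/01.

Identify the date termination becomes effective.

Adding 25 calendar days to 2024/12/01 gives 2024/12/26, which is the last day of the improvement period.
Adding 88 calendar days to 2024/12/26 gives 2025/03/24, which is the last day of the review period.
Adding 15 calendar days to 2025/03/24 gives 2025/04/08, which is the last day of the consultation period.
Adding 60 calendar days to 2025/04/08 gives 2025/06/07, which is the date termination becomes effective.

2025/06/07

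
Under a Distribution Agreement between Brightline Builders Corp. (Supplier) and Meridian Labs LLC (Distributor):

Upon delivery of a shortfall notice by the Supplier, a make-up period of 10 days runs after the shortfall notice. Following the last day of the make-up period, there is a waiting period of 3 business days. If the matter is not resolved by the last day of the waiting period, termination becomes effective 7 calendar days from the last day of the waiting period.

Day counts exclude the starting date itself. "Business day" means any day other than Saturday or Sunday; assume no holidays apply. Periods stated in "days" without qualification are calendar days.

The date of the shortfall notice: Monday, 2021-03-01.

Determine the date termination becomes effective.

Adding 10 calendar days to 2021-03-01 gives 2021-03-11, which is the last day of the make-up period.
The last day of the waiting period: counting 3 business days from Thursday, 2021-03-11 (Mar 12, Mar 15, Mar 16, skipping weekends) reaches Tuesday, 2021-03-16.
The date termination becomes effective: 2021-03-16 + 7 days = 2021-03-23.

2021-03-23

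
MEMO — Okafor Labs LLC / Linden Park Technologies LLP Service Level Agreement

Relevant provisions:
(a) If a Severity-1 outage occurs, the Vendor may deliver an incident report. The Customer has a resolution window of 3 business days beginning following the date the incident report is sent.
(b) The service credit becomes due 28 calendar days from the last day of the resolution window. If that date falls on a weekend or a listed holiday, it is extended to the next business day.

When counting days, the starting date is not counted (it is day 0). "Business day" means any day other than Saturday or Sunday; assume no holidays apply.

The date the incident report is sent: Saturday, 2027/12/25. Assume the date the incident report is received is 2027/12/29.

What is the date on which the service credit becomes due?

The last day of the resolution window: counting 3 business days from Saturday, 2027/12/25 (Dec 27, Dec 28, Dec 29, skipping weekends) reaches Wednesday, 2027/12/29.
The date on which the service credit becomes due: 28 calendar days after 2027/12/29 is 2028/01/26. 2028/01/26 is a Wednesday, so no roll-forward applies.

2028/01/26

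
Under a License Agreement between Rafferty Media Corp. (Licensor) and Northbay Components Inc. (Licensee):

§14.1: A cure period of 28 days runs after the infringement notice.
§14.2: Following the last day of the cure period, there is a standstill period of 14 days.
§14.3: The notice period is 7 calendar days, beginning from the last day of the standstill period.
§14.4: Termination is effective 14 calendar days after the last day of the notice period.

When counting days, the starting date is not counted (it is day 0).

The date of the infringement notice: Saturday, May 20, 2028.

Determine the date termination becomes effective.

Jul 22, 2028

Adding 28 calendar days to May 20, 2028 gives Jun 17, 2028, which is the last day of the cure period.
The last day of the standstill period: 14 calendar days after Jun 17, 2028 is Jul 1, 2028.
The last day of the notice period: Jul 1, 2028 + 7 days = Jul 8, 2028.
The date termination becomes effective: Jul 8, 2028 + 14 days = Jul 22, 2028.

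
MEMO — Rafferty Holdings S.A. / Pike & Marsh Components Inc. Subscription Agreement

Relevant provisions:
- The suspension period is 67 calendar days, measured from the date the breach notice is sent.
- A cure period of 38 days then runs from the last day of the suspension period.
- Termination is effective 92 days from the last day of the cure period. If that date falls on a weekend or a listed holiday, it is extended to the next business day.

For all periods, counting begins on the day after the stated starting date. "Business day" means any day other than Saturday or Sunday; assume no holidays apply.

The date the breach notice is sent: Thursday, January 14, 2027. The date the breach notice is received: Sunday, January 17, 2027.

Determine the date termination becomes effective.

The last day of the suspension period: January 14, 2027 + 67 days = March 22, 2027.
The last day of the cure period: 38 calendar days after March 22, 2027 is April 29, 2027.
Adding 92 calendar days to April 29, 2027 gives July 30, 2027, which is the date termination becomes effective. July 30, 2027 is a Friday, so no roll-forward applies.

July 30, 2027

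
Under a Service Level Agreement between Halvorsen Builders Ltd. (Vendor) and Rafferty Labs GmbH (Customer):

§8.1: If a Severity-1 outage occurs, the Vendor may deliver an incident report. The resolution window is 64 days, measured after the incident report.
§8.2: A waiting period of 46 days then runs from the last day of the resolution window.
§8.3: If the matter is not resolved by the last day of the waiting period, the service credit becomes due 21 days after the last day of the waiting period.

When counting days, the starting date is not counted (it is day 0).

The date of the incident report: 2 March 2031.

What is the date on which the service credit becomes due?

The last day of the resolution window: 2 March 2031 + 64 days = 5 May 2031.
The last day of the waiting period: 5 May 2031 + 46 days = 20 June 2031.
The date on which the service credit becomes due: 21 calendar days after 20 June 2031 is 11 July 2031.

11 July 2031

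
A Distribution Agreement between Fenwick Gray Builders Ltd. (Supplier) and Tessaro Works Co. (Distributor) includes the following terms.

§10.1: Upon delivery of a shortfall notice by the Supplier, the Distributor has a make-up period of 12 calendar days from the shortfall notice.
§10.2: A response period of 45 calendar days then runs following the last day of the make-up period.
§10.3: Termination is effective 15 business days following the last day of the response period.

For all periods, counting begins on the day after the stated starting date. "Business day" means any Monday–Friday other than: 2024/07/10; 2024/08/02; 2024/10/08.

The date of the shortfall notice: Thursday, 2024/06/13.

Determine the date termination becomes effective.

2024/08/30

The last day of the make-up period: 2024/06/13 + 12 days = 2024/06/25.
Adding 45 calendar days to 2024/06/25 gives 2024/08/09, which is the last day of the response period.
The date termination becomes effective: counting 15 business days from Friday, 2024/08/09 (Aug 12, Aug 13, Aug 14, Aug 15, …, Aug 28, Aug 29, Aug 30, skipping weekends) reaches Friday, 2024/08/30.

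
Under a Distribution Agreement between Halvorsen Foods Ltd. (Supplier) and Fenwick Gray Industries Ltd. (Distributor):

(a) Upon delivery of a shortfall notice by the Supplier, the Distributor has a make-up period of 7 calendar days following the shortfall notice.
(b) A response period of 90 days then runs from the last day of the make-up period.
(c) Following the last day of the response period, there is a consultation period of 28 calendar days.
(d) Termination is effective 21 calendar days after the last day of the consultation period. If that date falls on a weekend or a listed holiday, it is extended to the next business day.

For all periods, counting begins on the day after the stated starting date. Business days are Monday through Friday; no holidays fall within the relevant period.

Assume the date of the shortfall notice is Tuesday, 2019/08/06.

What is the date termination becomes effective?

2019/12/30

Adding 7 calendar days to 2019/08/06 gives 2019/08/13, which is the last day of the make-up period.
Adding 90 calendar days to 2019/08/13 gives 2019/11/11, which is the last day of the response period.
The last day of the consultation period: 2019/11/11 + 28 days = 2019/12/09.
The date termination becomes effective: 2019/12/09 + 21 days = 2019/12/30. 2019/12/30 is a Monday, so no roll-forward applies.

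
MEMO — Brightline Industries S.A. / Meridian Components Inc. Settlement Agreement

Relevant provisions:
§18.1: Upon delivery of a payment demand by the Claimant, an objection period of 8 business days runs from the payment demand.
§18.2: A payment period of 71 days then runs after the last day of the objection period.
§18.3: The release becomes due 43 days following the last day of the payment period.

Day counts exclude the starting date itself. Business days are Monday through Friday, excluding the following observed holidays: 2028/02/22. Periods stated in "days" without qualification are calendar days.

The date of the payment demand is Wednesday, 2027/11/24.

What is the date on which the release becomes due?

2028/03/29

The last day of the objection period: counting 8 business days from Wednesday, 2027/11/24 (Nov 25, Nov 26, Nov 29, Nov 30, Dec 1, Dec 2, Dec 3, Dec 6, skipping weekends) reaches Monday, 2027/12/06.
The last day of the payment period: 71 calendar days after 2027/12/06 is 2028/02/15.
Adding 43 calendar days to 2028/02/15 gives 2028/03/29, which is the date on which the release becomes due.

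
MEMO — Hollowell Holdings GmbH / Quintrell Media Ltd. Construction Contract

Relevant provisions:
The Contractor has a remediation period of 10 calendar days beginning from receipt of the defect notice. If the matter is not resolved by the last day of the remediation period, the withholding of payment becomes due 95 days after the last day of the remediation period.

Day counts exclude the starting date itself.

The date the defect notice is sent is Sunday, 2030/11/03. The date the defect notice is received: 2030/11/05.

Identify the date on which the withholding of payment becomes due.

2031/02/18

Adding 10 calendar days to 2030/11/05 gives 2030/11/15, which is the last day of the remediation period.
The date on which the withholding of payment becomes due: 95 calendar days after 2030/11/15 is 2031/02/18.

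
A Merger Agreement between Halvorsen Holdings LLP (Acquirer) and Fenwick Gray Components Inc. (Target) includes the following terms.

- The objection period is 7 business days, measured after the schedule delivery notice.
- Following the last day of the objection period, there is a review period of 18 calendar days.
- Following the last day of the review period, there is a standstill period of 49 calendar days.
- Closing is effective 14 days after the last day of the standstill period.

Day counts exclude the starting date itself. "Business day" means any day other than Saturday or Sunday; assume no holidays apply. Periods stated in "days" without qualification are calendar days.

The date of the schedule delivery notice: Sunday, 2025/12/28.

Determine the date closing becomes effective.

From Sunday, 2025/12/28, 7 business days (Dec 29, Dec 30, Dec 31, Jan 1, Jan 2, Jan 5, Jan 6, skipping weekends) brings us to Tuesday, 2026/01/06, which is the last day of the objection period.
Adding 18 calendar days to 2026/01/06 gives 2026/01/24, which is the last day of the review period.
Adding 49 calendar days to 2026/01/24 gives 2026/03/14, which is the last day of the standstill period.
Adding 14 calendar days to 2026/03/14 gives 2026/03/28, which is the date closing becomes effective.

2026/03/28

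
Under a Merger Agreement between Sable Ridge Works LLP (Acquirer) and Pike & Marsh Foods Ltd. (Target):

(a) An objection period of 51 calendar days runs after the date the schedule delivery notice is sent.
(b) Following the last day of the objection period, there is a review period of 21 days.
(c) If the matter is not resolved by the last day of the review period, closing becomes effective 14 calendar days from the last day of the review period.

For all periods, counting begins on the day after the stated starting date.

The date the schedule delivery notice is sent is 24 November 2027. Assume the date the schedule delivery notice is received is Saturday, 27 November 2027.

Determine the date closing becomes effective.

18 February 2028

The last day of the objection period: 24 November 2027 + 51 days = 14 January 2028.
The last day of the review period: 14 January 2028 + 21 days = 4 February 2028.
The date closing becomes effective: 4 February 2028 + 14 days = 18 February 2028.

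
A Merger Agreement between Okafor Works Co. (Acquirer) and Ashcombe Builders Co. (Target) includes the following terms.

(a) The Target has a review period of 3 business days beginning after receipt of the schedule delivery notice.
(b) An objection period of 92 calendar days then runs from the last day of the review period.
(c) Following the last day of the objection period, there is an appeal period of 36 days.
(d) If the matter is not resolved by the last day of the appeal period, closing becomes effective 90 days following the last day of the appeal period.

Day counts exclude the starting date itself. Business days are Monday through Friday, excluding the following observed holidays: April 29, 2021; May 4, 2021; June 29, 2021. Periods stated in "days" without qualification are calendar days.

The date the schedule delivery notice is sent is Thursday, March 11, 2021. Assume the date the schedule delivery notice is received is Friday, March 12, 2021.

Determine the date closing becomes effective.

October 21, 2021

From Friday, March 12, 2021, 3 business days (Mar 15, Mar 16, Mar 17, skipping weekends) brings us to Wednesday, March 17, 2021, which is the last day of the review period.
The last day of the objection period: March 17, 2021 + 92 days = June 17, 2021.
The last day of the appeal period: June 17, 2021 + 36 days = July 23, 2021.
The date closing becomes effective: 90 calendar days after July 23, 2021 is October 21, 2021.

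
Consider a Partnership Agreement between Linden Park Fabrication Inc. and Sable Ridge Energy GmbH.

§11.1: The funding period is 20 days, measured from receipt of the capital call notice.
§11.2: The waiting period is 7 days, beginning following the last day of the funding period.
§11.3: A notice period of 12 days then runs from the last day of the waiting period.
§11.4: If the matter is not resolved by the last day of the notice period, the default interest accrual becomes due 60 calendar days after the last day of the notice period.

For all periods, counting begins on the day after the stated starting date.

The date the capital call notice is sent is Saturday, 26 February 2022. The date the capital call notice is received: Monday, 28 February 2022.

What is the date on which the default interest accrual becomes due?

7 June 2022

Adding 20 calendar days to 28 February 2022 gives 20 March 2022, which is the last day of the funding period.
The last day of the waiting period: 20 March 2022 + 7 days = 27 March 2022.
The last day of the notice period: 27 March 2022 + 12 days = 8 April 2022.
The date on which the default interest accrual becomes due: 8 April 2022 + 60 days = 7 June 2022.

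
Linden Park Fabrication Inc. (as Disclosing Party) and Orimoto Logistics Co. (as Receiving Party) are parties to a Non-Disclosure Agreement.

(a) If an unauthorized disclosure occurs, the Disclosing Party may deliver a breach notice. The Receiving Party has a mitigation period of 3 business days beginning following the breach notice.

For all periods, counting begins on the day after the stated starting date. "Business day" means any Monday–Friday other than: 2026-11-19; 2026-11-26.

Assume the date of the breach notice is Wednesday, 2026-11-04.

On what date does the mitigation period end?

From Wednesday, 2026-11-04, 3 business days (Nov 5, Nov 6, Nov 9, skipping weekends) brings us to Monday, 2026-11-09, which is the last day of the mitigation period.

2026-11-09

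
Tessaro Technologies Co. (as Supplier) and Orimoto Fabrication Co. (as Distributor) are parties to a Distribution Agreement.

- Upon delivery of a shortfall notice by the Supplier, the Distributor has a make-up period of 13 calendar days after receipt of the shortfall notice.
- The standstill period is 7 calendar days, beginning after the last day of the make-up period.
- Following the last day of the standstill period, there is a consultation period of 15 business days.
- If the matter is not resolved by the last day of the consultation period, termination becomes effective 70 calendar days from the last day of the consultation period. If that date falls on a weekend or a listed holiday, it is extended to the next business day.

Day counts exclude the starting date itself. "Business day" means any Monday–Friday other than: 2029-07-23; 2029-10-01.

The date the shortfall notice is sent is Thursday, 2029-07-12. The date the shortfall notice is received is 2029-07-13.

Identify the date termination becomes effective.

The last day of the make-up period: 2029-07-13 + 13 days = 2029-07-26.
The last day of the standstill period: 7 calendar days after 2029-07-26 is 2029-08-02.
From Thursday, 2029-08-02, 15 business days (Aug 3, Aug 6, Aug 7, Aug 8, …, Aug 21, Aug 22, Aug 23, skipping weekends) brings us to Thursday, 2029-08-23, which is the last day of the consultation period.
The date termination becomes effective: 2029-08-23 + 70 days = 2029-11-01. 2029-11-01 is a Thursday and is not a listed holiday, so no roll-forward applies.

2029-11-01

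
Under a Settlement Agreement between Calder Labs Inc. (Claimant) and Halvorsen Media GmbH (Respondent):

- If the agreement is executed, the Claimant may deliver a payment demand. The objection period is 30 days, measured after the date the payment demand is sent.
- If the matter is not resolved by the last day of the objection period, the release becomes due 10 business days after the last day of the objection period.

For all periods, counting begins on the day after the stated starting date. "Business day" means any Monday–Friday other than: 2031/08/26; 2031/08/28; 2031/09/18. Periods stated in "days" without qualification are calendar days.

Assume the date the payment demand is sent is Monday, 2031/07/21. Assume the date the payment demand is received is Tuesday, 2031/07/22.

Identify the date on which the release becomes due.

2031/09/05

The last day of the objection period: 2031/07/21 + 30 days = 2031/08/20.
The date on which the release becomes due: 10 business days after Wednesday, 2031/08/20, skipping weekends and the listed holidays on Aug 26, Aug 28 — Aug 21, Aug 22, Aug 25, Aug 27, Aug 29, Sep 1, Sep 2, Sep 3, Sep 4, Sep 5 — lands on Friday, 2031/09/05.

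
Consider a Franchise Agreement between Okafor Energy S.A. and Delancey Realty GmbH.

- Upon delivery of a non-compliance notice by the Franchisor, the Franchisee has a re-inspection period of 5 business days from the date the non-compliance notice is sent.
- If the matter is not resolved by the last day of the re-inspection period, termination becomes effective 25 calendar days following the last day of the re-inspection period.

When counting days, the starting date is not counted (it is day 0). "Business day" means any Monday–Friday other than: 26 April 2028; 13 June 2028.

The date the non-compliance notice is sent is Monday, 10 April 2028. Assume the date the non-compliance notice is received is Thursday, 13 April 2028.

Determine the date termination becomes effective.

12 May 2028

From Monday, 10 April 2028, 5 business days (Apr 11, Apr 12, Apr 13, Apr 14, Apr 17, skipping weekends) brings us to Monday, 17 April 2028, which is the last day of the re-inspection period.
The date termination becomes effective: 25 calendar days after 17 April 2028 is 12 May 2028.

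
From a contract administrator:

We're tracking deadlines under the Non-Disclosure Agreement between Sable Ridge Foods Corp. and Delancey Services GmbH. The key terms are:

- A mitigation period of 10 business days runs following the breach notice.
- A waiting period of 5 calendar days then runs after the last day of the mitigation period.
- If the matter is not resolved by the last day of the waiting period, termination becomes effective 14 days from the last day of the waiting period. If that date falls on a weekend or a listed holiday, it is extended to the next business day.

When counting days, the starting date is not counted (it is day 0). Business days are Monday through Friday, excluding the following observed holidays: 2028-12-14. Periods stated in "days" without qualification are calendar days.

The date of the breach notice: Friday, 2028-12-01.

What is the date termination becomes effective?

2029-01-08

From Friday, 2028-12-01, 10 business days (Dec 4, Dec 5, Dec 6, Dec 7, Dec 8, Dec 11, Dec 12, Dec 13, Dec 15, Dec 18, skipping weekends and the listed holiday on Dec 14) brings us to Monday, 2028-12-18, which is the last day of the mitigation period.
The last day of the waiting period: 5 calendar days after 2028-12-18 is 2028-12-23.
The date termination becomes effective: 2028-12-23 + 14 days = 2029-01-06. That falls on a Saturday, so it rolls to the next business day, Monday, 2029-01-08.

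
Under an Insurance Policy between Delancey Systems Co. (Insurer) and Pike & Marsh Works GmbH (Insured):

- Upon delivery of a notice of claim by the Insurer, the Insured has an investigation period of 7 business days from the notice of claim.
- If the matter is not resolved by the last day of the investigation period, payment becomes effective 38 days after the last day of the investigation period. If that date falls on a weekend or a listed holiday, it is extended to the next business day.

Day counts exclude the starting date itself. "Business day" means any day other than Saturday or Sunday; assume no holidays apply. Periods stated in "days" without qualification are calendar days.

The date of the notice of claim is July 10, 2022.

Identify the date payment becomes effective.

The last day of the investigation period: counting 7 business days from Sunday, July 10, 2022 (Jul 11, Jul 12, Jul 13, Jul 14, Jul 15, Jul 18, Jul 19, skipping weekends) reaches Tuesday, July 19, 2022.
Adding 38 calendar days to July 19, 2022 gives August 26, 2022, which is the date payment becomes effective. August 26, 2022 is a Friday, so no roll-forward applies.

August 26, 2022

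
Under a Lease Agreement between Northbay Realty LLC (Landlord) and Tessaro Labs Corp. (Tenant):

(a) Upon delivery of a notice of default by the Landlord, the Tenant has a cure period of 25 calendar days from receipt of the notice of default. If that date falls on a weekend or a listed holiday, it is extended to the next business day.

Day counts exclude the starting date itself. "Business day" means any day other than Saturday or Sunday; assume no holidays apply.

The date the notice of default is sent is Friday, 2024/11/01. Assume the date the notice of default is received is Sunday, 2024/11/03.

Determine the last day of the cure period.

The last day of the cure period: 2024/11/03 + 25 days = 2024/11/28. 2024/11/28 is a Thursday, so no roll-forward applies.

2024/11/28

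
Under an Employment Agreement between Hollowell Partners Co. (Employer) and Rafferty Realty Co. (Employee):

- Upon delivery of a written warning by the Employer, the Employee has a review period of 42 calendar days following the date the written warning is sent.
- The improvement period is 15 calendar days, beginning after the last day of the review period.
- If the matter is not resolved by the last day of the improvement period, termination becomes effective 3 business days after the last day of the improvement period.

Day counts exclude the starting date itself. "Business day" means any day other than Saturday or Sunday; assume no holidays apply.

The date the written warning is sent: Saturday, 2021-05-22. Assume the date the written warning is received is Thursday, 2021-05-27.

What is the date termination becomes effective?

The last day of the review period: 42 calendar days after 2021-05-22 is 2021-07-03.
The last day of the improvement period: 2021-07-03 + 15 days = 2021-07-18.
From Sunday, 2021-07-18, 3 business days (Jul 19, Jul 20, Jul 21, skipping weekends) brings us to Wednesday, 2021-07-21, which is the date termination becomes effective.

2021-07-21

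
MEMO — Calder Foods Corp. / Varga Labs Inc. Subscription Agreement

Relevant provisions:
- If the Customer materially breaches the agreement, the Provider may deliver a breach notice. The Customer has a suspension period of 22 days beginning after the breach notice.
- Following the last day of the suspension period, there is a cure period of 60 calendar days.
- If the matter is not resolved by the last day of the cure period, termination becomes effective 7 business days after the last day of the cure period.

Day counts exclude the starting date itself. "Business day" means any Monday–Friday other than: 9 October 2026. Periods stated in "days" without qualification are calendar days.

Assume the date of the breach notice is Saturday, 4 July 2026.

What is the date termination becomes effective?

The last day of the suspension period: 22 calendar days after 4 July 2026 is 26 July 2026.
The last day of the cure period: 26 July 2026 + 60 days = 24 September 2026.
The date termination becomes effective: counting 7 business days from Thursday, 24 September 2026 (Sep 25, Sep 28, Sep 29, Sep 30, Oct 1, Oct 2, Oct 5, skipping weekends) reaches Monday, 5 October 2026.

5 October 2026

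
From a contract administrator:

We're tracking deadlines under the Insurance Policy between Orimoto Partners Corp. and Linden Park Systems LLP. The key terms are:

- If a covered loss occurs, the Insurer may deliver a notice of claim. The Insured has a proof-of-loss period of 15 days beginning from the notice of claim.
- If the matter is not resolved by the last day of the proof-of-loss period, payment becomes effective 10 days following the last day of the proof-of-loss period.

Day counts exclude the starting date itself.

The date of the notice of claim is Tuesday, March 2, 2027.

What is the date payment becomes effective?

March 27, 2027

The last day of the proof-of-loss period: 15 calendar days after March 2, 2027 is March 17, 2027.
The date payment becomes effective: 10 calendar days after March 17, 2027 is March 27, 2027.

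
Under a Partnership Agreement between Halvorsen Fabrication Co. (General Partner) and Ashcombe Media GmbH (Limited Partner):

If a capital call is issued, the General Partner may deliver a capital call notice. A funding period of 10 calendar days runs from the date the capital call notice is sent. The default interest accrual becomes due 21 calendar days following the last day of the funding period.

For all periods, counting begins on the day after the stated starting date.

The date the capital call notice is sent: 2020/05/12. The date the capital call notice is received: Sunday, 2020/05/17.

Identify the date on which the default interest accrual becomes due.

2020/06/12

Adding 10 calendar days to 2020/05/12 gives 2020/05/22, which is the last day of the funding period.
The date on which the default interest accrual becomes due: 2020/05/22 + 21 days = 2020/06/12.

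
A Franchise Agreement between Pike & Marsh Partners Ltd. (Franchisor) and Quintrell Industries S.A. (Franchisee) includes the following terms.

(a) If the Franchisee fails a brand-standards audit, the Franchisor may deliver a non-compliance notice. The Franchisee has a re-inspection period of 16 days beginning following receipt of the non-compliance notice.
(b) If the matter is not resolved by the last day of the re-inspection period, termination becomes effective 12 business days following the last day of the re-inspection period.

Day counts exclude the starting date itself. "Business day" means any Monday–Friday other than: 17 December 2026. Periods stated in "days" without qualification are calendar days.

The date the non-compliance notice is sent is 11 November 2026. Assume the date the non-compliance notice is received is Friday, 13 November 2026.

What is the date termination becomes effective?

The last day of the re-inspection period: 13 November 2026 + 16 days = 29 November 2026.
From Sunday, 29 November 2026, 12 business days (Nov 30, Dec 1, Dec 2, Dec 3, …, Dec 11, Dec 14, Dec 15, skipping weekends) brings us to Tuesday, 15 December 2026, which is the date termination becomes effective.

15 December 2026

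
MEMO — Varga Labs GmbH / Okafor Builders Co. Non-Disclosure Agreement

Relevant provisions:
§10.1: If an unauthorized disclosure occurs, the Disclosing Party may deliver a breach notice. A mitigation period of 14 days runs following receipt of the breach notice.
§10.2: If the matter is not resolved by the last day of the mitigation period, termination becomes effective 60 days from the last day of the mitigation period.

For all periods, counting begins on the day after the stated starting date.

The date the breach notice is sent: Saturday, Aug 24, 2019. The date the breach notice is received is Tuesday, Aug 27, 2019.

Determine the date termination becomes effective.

The last day of the mitigation period: Aug 27, 2019 + 14 days = Sep 10, 2019.
The date termination becomes effective: Sep 10, 2019 + 60 days = Nov 9, 2019.

Nov 9, 2019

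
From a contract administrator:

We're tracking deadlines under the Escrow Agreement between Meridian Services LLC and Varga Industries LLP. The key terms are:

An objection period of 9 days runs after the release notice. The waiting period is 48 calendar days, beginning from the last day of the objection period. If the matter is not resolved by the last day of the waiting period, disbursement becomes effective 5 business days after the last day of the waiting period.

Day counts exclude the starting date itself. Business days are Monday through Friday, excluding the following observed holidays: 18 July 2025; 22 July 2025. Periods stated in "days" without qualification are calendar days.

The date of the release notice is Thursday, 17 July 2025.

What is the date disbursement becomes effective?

Adding 9 calendar days to 17 July 2025 gives 26 July 2025, which is the last day of the objection period.
Adding 48 calendar days to 26 July 2025 gives 12 September 2025, which is the last day of the waiting period.
The date disbursement becomes effective: counting 5 business days from Friday, 12 September 2025 (Sep 15, Sep 16, Sep 17, Sep 18, Sep 19, skipping weekends) reaches Friday, 19 September 2025.

19 September 2025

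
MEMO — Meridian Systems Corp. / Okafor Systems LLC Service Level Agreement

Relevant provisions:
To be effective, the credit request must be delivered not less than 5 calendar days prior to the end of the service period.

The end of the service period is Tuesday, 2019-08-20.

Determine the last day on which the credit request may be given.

2019-08-20 minus 5 days is 2019-08-15.

2019-08-15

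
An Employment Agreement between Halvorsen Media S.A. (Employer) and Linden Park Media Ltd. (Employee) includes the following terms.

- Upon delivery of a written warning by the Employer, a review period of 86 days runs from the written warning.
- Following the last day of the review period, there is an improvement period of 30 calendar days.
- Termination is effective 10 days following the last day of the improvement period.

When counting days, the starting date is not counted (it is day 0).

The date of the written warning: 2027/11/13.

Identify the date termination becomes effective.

The last day of the review period: 86 calendar days after 2027/11/13 is 2028/02/07.
Adding 30 calendar days to 2028/02/07 gives 2028/03/08, which is the last day of the improvement period.
The date termination becomes effective: 2028/03/08 + 10 days = 2028/03/18.

2028/03/18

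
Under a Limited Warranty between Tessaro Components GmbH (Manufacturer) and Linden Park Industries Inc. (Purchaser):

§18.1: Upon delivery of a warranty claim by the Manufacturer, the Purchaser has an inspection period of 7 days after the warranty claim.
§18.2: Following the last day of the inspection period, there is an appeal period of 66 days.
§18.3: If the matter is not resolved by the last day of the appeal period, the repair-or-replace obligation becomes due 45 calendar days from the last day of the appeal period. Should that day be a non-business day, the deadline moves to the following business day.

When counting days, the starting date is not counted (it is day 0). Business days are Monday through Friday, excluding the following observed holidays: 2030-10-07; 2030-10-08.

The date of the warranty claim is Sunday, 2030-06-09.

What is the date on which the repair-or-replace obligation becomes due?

The last day of the inspection period: 2030-06-09 + 7 days = 2030-06-16.
Adding 66 calendar days to 2030-06-16 gives 2030-08-21, which is the last day of the appeal period.
Adding 45 calendar days to 2030-08-21 gives 2030-10-05, which is the date on which the repair-or-replace obligation becomes due. That falls on a Saturday, so it rolls to the next business day, Wednesday, 2030-10-09.

2030-10-09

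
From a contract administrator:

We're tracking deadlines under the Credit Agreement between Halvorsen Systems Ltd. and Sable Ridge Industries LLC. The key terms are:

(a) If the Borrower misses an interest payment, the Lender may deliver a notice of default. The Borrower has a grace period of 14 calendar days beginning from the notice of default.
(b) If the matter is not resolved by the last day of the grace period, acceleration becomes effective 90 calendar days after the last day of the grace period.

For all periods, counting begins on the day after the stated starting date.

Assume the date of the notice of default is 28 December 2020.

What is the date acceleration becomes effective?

11 April 2021

The last day of the grace period: 14 calendar days after 28 December 2020 is 11 January 2021.
The date acceleration becomes effective: 11 January 2021 + 90 days = 11 April 2021.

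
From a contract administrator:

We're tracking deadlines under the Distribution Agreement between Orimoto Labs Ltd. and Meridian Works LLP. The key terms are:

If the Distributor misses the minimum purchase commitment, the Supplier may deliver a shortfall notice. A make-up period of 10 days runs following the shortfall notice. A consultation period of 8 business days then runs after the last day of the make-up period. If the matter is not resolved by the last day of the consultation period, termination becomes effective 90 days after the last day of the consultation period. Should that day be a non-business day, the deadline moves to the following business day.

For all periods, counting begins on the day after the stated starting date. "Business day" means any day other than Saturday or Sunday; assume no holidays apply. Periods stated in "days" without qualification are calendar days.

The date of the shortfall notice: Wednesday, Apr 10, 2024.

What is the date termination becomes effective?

Jul 30, 2024

The last day of the make-up period: Apr 10, 2024 + 10 days = Apr 20, 2024.
The last day of the consultation period: counting 8 business days from Saturday, Apr 20, 2024 (Apr 22, Apr 23, Apr 24, Apr 25, Apr 26, Apr 29, Apr 30, May 1, skipping weekends) reaches Wednesday, May 1, 2024.
The date termination becomes effective: 90 calendar days after May 1, 2024 is Jul 30, 2024. Jul 30, 2024 is a Tuesday, so no roll-forward applies.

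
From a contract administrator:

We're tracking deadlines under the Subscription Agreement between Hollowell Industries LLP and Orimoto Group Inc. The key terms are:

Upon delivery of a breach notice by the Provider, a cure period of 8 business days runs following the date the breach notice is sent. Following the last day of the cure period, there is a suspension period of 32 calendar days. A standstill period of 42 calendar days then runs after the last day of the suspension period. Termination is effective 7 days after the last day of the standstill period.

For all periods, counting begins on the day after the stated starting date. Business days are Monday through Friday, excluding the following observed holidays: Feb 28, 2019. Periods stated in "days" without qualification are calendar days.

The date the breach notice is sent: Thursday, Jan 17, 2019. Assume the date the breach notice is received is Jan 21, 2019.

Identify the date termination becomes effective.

From Thursday, Jan 17, 2019, 8 business days (Jan 18, Jan 21, Jan 22, Jan 23, Jan 24, Jan 25, Jan 28, Jan 29, skipping weekends) brings us to Tuesday, Jan 29, 2019, which is the last day of the cure period.
Adding 32 calendar days to Jan 29, 2019 gives Mar 2, 2019, which is the last day of the suspension period.
The last day of the standstill period: 42 calendar days after Mar 2, 2019 is Apr 13, 2019.
Adding 7 calendar days to Apr 13, 2019 gives Apr 20, 2019, which is the date termination becomes effective.

Apr 20, 2019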